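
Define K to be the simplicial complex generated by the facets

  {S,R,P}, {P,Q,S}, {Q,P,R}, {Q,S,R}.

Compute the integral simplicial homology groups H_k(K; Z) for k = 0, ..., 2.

Order the vertices as P < Q < R < S. Listing each simplex with vertices in this order, K has dimension 2 with simplices:

  0-simplices (4): P, Q, R, S
  1-simplices (6): PQ, PR, PS, QR, QS, RS
  2-simplices (4): PQR, PQS, PRS, QRS

giving chain groups C_0 ≅ Z^4, C_1 ≅ Z^6, C_2 ≅ Z^4.

Boundary ∂_1: C_1 → C_0 is given by ∂[p,q] = [q] − [p]. For instance
  ∂RS = S − R.
This gives a 4×6 integer matrix of rank 3; reducing to Smith normal form yields diagonal entries (1,1,1).

The boundary map ∂_2: C_2 → C_1 maps a triangle to the signed sum of its edges. For instance
  ∂PQS = QS − PS + PQ,
  ∂QRS = RS − QS + QR.
As a 6×4 matrix over Z this has rank 3, with invariant factors (1,1,1).

Computing H_k = (kernel of ∂_k) / (image of ∂_{k+1}):

  H_0: rank C_0 − rank ∂_1 = 4 − 3 = 1, and the invariant factors of ∂_1 are all 1, so H_0 ≅ Z.
  H_1: rank ker ∂_1 − rank ∂_2 = (6 − 3) − 3 = 0, and the invariant factors of ∂_2 are all 1, so H_1 ≅ 0.
  H_2: rank ker ∂_2 − rank ∂_3 = (4 − 3) − 0 = 1, and there is no ∂_3, so H_2 ≅ Z.

H_0 ≅ Z,  H_1 = 0,  H_2 ≅ Z.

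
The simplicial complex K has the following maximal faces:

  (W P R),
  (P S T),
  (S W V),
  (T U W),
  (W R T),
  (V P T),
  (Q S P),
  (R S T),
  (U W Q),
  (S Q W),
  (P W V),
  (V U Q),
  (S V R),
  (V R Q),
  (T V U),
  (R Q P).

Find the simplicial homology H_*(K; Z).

H_0 ≅ Z,  H_1 ≅ Z^2,  H_2 ≅ Z.

Take the total order P < Q < R < S < T < U < V < W on the vertex set. Then K (dimension 2) consists of the simplices:

  0-simplices (8): P, Q, R, S, T, U, V, W
  1-simplices (24): PQ, PR, PS, PT, PV, PW, QR, QS, QU, QV, QW, RS, RT, RV, RW, ST, SV, SW, TU, TV, TW, UV, UW, VW
  2-simplices (16): PQR, PQS, PRW, PST, PTV, PVW, QRV, QSW, QUV, QUW, RST, RSV, RTW, SVW, TUV, TUW

so the chain groups are C_0 ≅ Z^8, C_1 ≅ Z^24, C_2 ≅ Z^16.

Boundary ∂_1: C_1 → C_0 maps an edge to its endpoints' difference, ∂[p,q] = q − p. For instance
  ∂UW = W − U.
This gives a 8×24 integer matrix of rank 7; reducing to Smith normal form yields diagonal entries (1,1,1,1,1,1,1).

∂_2: C_2 → C_1 sends each 2-simplex [p,q,r] to [q,r] − [p,r] + [p,q]. For instance
  ∂PVW = VW − PW + PV,
  ∂QUW = UW − QW + QU.
The 24×16 boundary matrix has rank 15 and Smith normal form diag(1,1,1,1,1,1,1,1,1,1,1,1,1,1,1).

Now H_k = ker ∂_k / im ∂_{k+1}, so:

  H_0: rank C_0 − rank ∂_1 = 8 − 7 = 1, and the invariant factors of ∂_1 are all 1, so H_0 ≅ Z.
  H_1: rank ker ∂_1 − rank ∂_2 = (24 − 7) − 15 = 2, and the invariant factors of ∂_2 are all 1, so H_1 ≅ Z^2.
  H_2: rank ker ∂_2 − rank ∂_3 = (16 − 15) − 0 = 1, and there is no ∂_3, so H_2 ≅ Z.

As a check, the Euler characteristic is 8 − 24 + 16 = 0, which agrees with 1 − 2 + 1 = 0.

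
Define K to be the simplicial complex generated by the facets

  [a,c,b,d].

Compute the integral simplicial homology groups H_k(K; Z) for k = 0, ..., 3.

Fix the vertex order a < b < c < d and write every simplex with vertices in increasing order. Then dim K = 3 and the simplices of K are:

  0-simplices (4): a, b, c, d
  1-simplices (6): ab, ac, ad, bc, bd, cd
  2-simplices (4): abc, abd, acd, bcd
  3-simplices (1): abcd

giving chain groups C_0 ≅ Z^4, C_1 ≅ Z^6, C_2 ≅ Z^4, C_3 ≅ Z^1.

The boundary map ∂_1: C_1 → C_0 maps an edge to its endpoints' difference, ∂[p,q] = q − p.
As a 4×6 matrix over Z this has rank 3, with invariant factors (1,1,1).

Boundary ∂_2: C_2 → C_1 sends each 2-simplex [p,q,r] to [q,r] − [p,r] + [p,q]. For instance
  ∂abc = bc − ac + ab,
  ∂abd = bd − ad + ab.
This gives a 6×4 integer matrix of rank 3; reducing to Smith normal form yields diagonal entries (1,1,1).

Boundary ∂_3: C_3 → C_2 sends each 3-simplex σ to the alternating sum Σ_i (−1)^i (σ with its i-th vertex removed). For instance
  ∂abcd = bcd − acd + abd − abc.
The 4×1 boundary matrix has rank 1 and Smith normal form diag(1).

Now H_k = ker ∂_k / im ∂_{k+1}, so:

  H_0: rank C_0 − rank ∂_1 = 4 − 3 = 1, and the invariant factors of ∂_1 are all 1, so H_0 = Z.
  H_1: rank ker ∂_1 − rank ∂_2 = (6 − 3) − 3 = 0, and the invariant factors of ∂_2 are all 1, so H_1 = 0.
  H_2: rank ker ∂_2 − rank ∂_3 = (4 − 3) − 1 = 0, and the invariant factors of ∂_3 are all 1, so H_2 = 0.
  H_3: rank ker ∂_3 − rank ∂_4 = (1 − 1) − 0 = 0, and there is no ∂_4, so H_3 = 0.

H_0 = Z,  H_1 = 0,  H_2 = 0,  H_3 = 0.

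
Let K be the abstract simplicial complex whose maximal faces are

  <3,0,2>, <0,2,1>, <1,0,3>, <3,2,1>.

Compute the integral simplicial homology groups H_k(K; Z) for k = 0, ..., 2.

K has 4 vertices, 6 edges, 4 triangles.
rank ∂_0 = 0, rank ∂_1 = 3 ⇒ b_0 = 4 − 0 − 3 = 1; all invariant factors of ∂_1 are 1 so no torsion. So H_0 = Z.
rank ∂_1 = 3, rank ∂_2 = 3 ⇒ b_1 = 6 − 3 − 3 = 0; all invariant factors of ∂_2 are 1 so no torsion. So H_1 = 0.
rank ∂_2 = 3, rank ∂_3 = 0 ⇒ b_2 = 4 − 3 − 0 = 1. So H_2 = Z.

H_0 ≅ Z,  H_1 = 0,  H_2 ≅ Z.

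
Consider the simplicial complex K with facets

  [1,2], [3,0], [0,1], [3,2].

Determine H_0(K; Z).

H_0 = Z.

We work with the vertex ordering 0 < 1 < 2 < 3. The simplices of K, each written with vertices in increasing order, are:

  0-simplices (4): [0], [1], [2], [3]
  1-simplices (4): [0,1], [0,3], [1,2], [2,3]

Hence C_0 ≅ Z^4, C_1 ≅ Z^4.

∂_1: C_1 → C_0 maps an edge to its endpoints' difference, ∂[p,q] = q − p. For instance
  ∂[2,3] = [3] − [2].
The 4×4 boundary matrix has rank 3 and Smith normal form diag(1,1,1).

Computing H_k = (kernel of ∂_k) / (image of ∂_{k+1}):

  H_0: rank C_0 − rank ∂_1 = 4 − 3 = 1, and the invariant factors of ∂_1 are all 1, so H_0 = Z.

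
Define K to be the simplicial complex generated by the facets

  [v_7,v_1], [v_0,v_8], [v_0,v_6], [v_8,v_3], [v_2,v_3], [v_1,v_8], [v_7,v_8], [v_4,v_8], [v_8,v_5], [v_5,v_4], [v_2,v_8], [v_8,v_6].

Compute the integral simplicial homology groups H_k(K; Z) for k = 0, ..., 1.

Order the vertices as v_0 < v_1 < v_2 < v_3 < v_4 < v_5 < v_6 < v_7 < v_8. Listing each simplex with vertices in this order, K has dimension 1 with simplices:

  0-simplices (9): [v_0], [v_1], [v_2], [v_3], [v_4], [v_5], [v_6], [v_7], [v_8]
  1-simplices (12): [v_0,v_6], [v_0,v_8], [v_1,v_7], [v_1,v_8], [v_2,v_3], [v_2,v_8], [v_3,v_8], [v_4,v_5], [v_4,v_8], [v_5,v_8], [v_6,v_8], [v_7,v_8]

giving chain groups C_0 ≅ Z^9, C_1 ≅ Z^12.

Boundary ∂_1: C_1 → C_0 is given by ∂[p,q] = [q] − [p]. For instance
  ∂[v_4,v_5] = [v_5] − [v_4].
This gives a 9×12 integer matrix of rank 8; reducing to Smith normal form yields diagonal entries (1,1,1,1,1,1,1,1).

Computing H_k = (kernel of ∂_k) / (image of ∂_{k+1}):

  H_0: rank C_0 − rank ∂_1 = 9 − 8 = 1, and the invariant factors of ∂_1 are all 1, so H_0 = Z.
  H_1: rank ker ∂_1 − rank ∂_2 = (12 − 8) − 0 = 4, and there is no ∂_2, so H_1 = Z^4.

H_0 = Z,  H_1 = Z^4.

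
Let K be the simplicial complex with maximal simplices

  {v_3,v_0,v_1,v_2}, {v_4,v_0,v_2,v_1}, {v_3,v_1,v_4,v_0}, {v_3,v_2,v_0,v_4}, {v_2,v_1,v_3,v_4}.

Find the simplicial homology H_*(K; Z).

H_0 ≅ Z,  H_1 = 0,  H_2 = 0,  H_3 ≅ Z.

We work with the vertex ordering v_0 < v_1 < v_2 < v_3 < v_4. The simplices of K, each written with vertices in increasing order, are:

  0-simplices (5): [v_0], [v_1], [v_2], [v_3], [v_4]
  1-simplices (10): [v_0,v_1], [v_0,v_2], [v_0,v_3], [v_0,v_4], [v_1,v_2], [v_1,v_3], [v_1,v_4], [v_2,v_3], [v_2,v_4], [v_3,v_4]
  2-simplices (10): [v_0,v_1,v_2], [v_0,v_1,v_3], [v_0,v_1,v_4], [v_0,v_2,v_3], [v_0,v_2,v_4], [v_0,v_3,v_4], [v_1,v_2,v_3], [v_1,v_2,v_4], [v_1,v_3,v_4], [v_2,v_3,v_4]
  3-simplices (5): [v_0,v_1,v_2,v_3], [v_0,v_1,v_2,v_4], [v_0,v_1,v_3,v_4], [v_0,v_2,v_3,v_4], [v_1,v_2,v_3,v_4]

so the chain groups are C_0 ≅ Z^5, C_1 ≅ Z^10, C_2 ≅ Z^10, C_3 ≅ Z^5.

The boundary map ∂_1: C_1 → C_0 is given by ∂[p,q] = [q] − [p]. For instance
  ∂[v_1,v_3] = [v_3] − [v_1].
As a 5×10 matrix over Z this has rank 4, with invariant factors (1,1,1,1).

Boundary ∂_2: C_2 → C_1 acts by ∂[p,q,r] = [q,r] − [p,r] + [p,q]. For instance
  ∂[v_1,v_3,v_4] = [v_3,v_4] − [v_1,v_4] + [v_1,v_3],
  ∂[v_2,v_3,v_4] = [v_3,v_4] − [v_2,v_4] + [v_2,v_3].
The 10×10 boundary matrix has rank 6 and Smith normal form diag(1,1,1,1,1,1).

The boundary map ∂_3: C_3 → C_2 sends each 3-simplex σ to the alternating sum Σ_i (−1)^i (σ with its i-th vertex removed). For instance
  ∂[v_0,v_2,v_3,v_4] = [v_2,v_3,v_4] − [v_0,v_3,v_4] + [v_0,v_2,v_4] − [v_0,v_2,v_3],
  ∂[v_1,v_2,v_3,v_4] = [v_2,v_3,v_4] − [v_1,v_3,v_4] + [v_1,v_2,v_4] − [v_1,v_2,v_3].
As a 10×5 matrix over Z this has rank 4, with invariant factors (1,1,1,1).

From H_k ≅ ker(∂_k) / im(∂_{k+1}) we obtain:

  H_0: rank C_0 − rank ∂_1 = 5 − 4 = 1, and the invariant factors of ∂_1 are all 1, so H_0 = Z.
  H_1: rank ker ∂_1 − rank ∂_2 = (10 − 4) − 6 = 0, and the invariant factors of ∂_2 are all 1, so H_1 = 0.
  H_2: rank ker ∂_2 − rank ∂_3 = (10 − 6) − 4 = 0, and the invariant factors of ∂_3 are all 1, so H_2 = 0.
  H_3: rank ker ∂_3 − rank ∂_4 = (5 − 4) − 0 = 1, and there is no ∂_4, so H_3 = Z.

As a check, the Euler characteristic is 5 − 10 + 10 − 5 = 0, which agrees with 1 − 0 + 0 − 1 = 0.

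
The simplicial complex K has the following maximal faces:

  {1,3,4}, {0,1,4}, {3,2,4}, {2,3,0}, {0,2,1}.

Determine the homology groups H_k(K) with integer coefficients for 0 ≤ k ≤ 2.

Fix the vertex order 0 < 1 < 2 < 3 < 4 and write every simplex with vertices in increasing order. Then dim K = 2 and the simplices of K are:

  0-simplices (5): [0], [1], [2], [3], [4]
  1-simplices (10): [0,1], [0,2], [0,3], [0,4], [1,2], [1,3], [1,4], [2,3], [2,4], [3,4]
  2-simplices (5): [0,1,2], [0,1,4], [0,2,3], [1,3,4], [2,3,4]

Hence C_0 ≅ Z^5, C_1 ≅ Z^10, C_2 ≅ Z^5.

Boundary ∂_1: C_1 → C_0 is given by ∂[p,q] = [q] − [p]. For instance
  ∂[2,3] = [3] − [2].
The resulting 5×10 matrix has rank 4, and its Smith normal form has invariant factors (1,1,1,1).

Boundary ∂_2: C_2 → C_1 sends each 2-simplex [p,q,r] to [q,r] − [p,r] + [p,q]. For instance
  ∂[0,1,4] = [1,4] − [0,4] + [0,1],
  ∂[1,3,4] = [3,4] − [1,4] + [1,3].
As a 10×5 matrix over Z this has rank 5, with invariant factors (1,1,1,1,1).

Now H_k = ker ∂_k / im ∂_{k+1}, so:

  H_0: rank C_0 − rank ∂_1 = 5 − 4 = 1, and the invariant factors of ∂_1 are all 1, so H_0 = Z.
  H_1: rank ker ∂_1 − rank ∂_2 = (10 − 4) − 5 = 1, and the invariant factors of ∂_2 are all 1, so H_1 = Z.
  H_2: rank ker ∂_2 − rank ∂_3 = (5 − 5) − 0 = 0, and there is no ∂_3, so H_2 = 0.

H_0 ≅ Z,  H_1 ≅ Z,  H_2 = 0.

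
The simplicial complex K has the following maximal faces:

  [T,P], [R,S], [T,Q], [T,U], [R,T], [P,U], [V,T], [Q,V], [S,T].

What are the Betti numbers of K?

Take the total order P < Q < R < S < T < U < V on the vertex set. Then K (dimension 1) consists of the simplices:

  0-simplices (7): P, Q, R, S, T, U, V
  1-simplices (9): PT, PU, QT, QV, RS, RT, ST, TU, TV

giving chain groups C_0 ≅ Z^7, C_1 ≅ Z^9.

Boundary ∂_1: C_1 → C_0 sends each edge [p,q] (with p < q) to q − p. For instance
  ∂QT = T − Q.
As a 7×9 matrix over Z this has rank 6, with invariant factors (1,1,1,1,1,1).

Computing H_k = (kernel of ∂_k) / (image of ∂_{k+1}):

  H_0: rank C_0 − rank ∂_1 = 7 − 6 = 1, and the invariant factors of ∂_1 are all 1, so H_0 ≅ Z.
  H_1: rank ker ∂_1 − rank ∂_2 = (9 − 6) − 0 = 3, and there is no ∂_2, so H_1 ≅ Z^3.

(K is a triangulation of a wedge of 3 circles.)

Hence the Betti numbers are b_0 = 1, b_1 = 3.

b_0 = 1, b_1 = 3.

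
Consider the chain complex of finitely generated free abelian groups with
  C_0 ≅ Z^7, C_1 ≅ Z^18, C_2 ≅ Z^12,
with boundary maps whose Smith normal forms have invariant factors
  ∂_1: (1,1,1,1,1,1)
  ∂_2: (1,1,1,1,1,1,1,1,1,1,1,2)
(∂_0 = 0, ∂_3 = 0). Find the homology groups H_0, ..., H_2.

H_0 = Z,  H_1 = Z/2,  H_2 = 0.

H_0: b_0 = 7 − 0 − 6 = 1; torsion from ∂_1 factors > 1: none. So H_0 = Z.
H_1: b_1 = 18 − 6 − 12 = 0; torsion from ∂_2 factors > 1: [2]. So H_1 = Z/2.
H_2: b_2 = 12 − 12 − 0 = 0; torsion from ∂_3 factors > 1: none. So H_2 = 0.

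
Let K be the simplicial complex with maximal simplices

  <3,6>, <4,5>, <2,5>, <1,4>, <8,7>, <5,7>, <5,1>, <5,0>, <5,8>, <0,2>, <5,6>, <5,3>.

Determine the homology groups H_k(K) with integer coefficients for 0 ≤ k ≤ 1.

H_0 = Z,  H_1 = Z^4.

Take the total order 0 < 1 < 2 < 3 < 4 < 5 < 6 < 7 < 8 on the vertex set. Then K (dimension 1) consists of the simplices:

  0-simplices (9): [0], [1], [2], [3], [4], [5], [6], [7], [8]
  1-simplices (12): [0,2], [0,5], [1,4], [1,5], [2,5], [3,5], [3,6], [4,5], [5,6], [5,7], [5,8], [7,8]

giving chain groups C_0 ≅ Z^9, C_1 ≅ Z^12.

The boundary map ∂_1: C_1 → C_0 is given by ∂[p,q] = [q] − [p].
The resulting 9×12 matrix has rank 8, and its Smith normal form has invariant factors (1,1,1,1,1,1,1,1).

Reading off H_k = ker ∂_k / im ∂_{k+1}:

  H_0: rank C_0 − rank ∂_1 = 9 − 8 = 1, and the invariant factors of ∂_1 are all 1, so H_0 = Z.
  H_1: rank ker ∂_1 − rank ∂_2 = (12 − 8) − 0 = 4, and there is no ∂_2, so H_1 = Z^4.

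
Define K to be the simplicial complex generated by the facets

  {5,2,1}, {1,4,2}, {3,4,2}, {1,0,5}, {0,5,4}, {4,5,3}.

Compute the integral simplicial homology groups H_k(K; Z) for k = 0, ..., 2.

K has 6 vertices, 12 edges, 6 triangles.
rank ∂_0 = 0, rank ∂_1 = 5 ⇒ b_0 = 6 − 0 − 5 = 1; all invariant factors of ∂_1 are 1 so no torsion. So H_0 = Z.
rank ∂_1 = 5, rank ∂_2 = 6 ⇒ b_1 = 12 − 5 − 6 = 1; all invariant factors of ∂_2 are 1 so no torsion. So H_1 = Z.
rank ∂_2 = 6, rank ∂_3 = 0 ⇒ b_2 = 6 − 6 − 0 = 0. So H_2 = 0.

H_0 ≅ Z,  H_1 ≅ Z,  H_2 = 0.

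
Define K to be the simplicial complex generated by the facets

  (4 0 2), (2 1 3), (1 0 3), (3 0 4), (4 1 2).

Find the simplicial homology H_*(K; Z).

Fix the vertex order 0 < 1 < 2 < 3 < 4 and write every simplex with vertices in increasing order. Then dim K = 2 and the simplices of K are:

  0-simplices (5): [0], [1], [2], [3], [4]
  1-simplices (10): [0,1], [0,2], [0,3], [0,4], [1,2], [1,3], [1,4], [2,3], [2,4], [3,4]
  2-simplices (5): [0,1,3], [0,2,4], [0,3,4], [1,2,3], [1,2,4]

giving chain groups C_0 ≅ Z^5, C_1 ≅ Z^10, C_2 ≅ Z^5.

Boundary ∂_1: C_1 → C_0 maps an edge to its endpoints' difference, ∂[p,q] = q − p. For instance
  ∂[1,2] = [2] − [1].
The 5×10 boundary matrix has rank 4 and Smith normal form diag(1,1,1,1).

∂_2: C_2 → C_1 sends each 2-simplex [p,q,r] to [q,r] − [p,r] + [p,q]. For instance
  ∂[1,2,3] = [2,3] − [1,3] + [1,2],
  ∂[0,2,4] = [2,4] − [0,4] + [0,2].
This gives a 10×5 integer matrix of rank 5; reducing to Smith normal form yields diagonal entries (1,1,1,1,1).

Computing H_k = (kernel of ∂_k) / (image of ∂_{k+1}):

  H_0: rank C_0 − rank ∂_1 = 5 − 4 = 1, and the invariant factors of ∂_1 are all 1, so H_0 ≅ Z.
  H_1: rank ker ∂_1 − rank ∂_2 = (10 − 4) − 5 = 1, and the invariant factors of ∂_2 are all 1, so H_1 ≅ Z.
  H_2: rank ker ∂_2 − rank ∂_3 = (5 − 5) − 0 = 0, and there is no ∂_3, so H_2 ≅ 0.

H_0 = Z,  H_1 = Z,  H_2 = 0.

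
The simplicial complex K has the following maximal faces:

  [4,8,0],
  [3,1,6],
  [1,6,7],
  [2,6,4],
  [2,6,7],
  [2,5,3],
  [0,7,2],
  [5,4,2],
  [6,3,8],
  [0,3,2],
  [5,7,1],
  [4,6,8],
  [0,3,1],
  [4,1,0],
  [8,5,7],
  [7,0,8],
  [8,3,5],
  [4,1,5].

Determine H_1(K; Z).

Order the vertices as 0 < 1 < 2 < 3 < 4 < 5 < 6 < 7 < 8. Listing each simplex with vertices in this order, K has dimension 2 with simplices:

  0-simplices (9): [0], [1], [2], [3], [4], [5], [6], [7], [8]
  1-simplices (27): (27 of them)
  2-simplices (18): [0,1,3], [0,1,4], [0,2,3], [0,2,7], [0,4,8], [0,7,8], [1,3,6], [1,4,5], [1,5,7], [1,6,7], [2,3,5], [2,4,5], [2,4,6], [2,6,7], [3,5,8], [3,6,8], [4,6,8], [5,7,8]

giving chain groups C_0 ≅ Z^9, C_1 ≅ Z^27, C_2 ≅ Z^18.

Boundary ∂_1: C_1 → C_0 sends each edge [p,q] (with p < q) to q − p. For instance
  ∂[6,8] = [8] − [6].
As a 9×27 matrix over Z this has rank 8, with invariant factors (1,1,1,1,1,1,1,1).

Boundary ∂_2: C_2 → C_1 maps a triangle to the signed sum of its edges. For instance
  ∂[0,7,8] = [7,8] − [0,8] + [0,7],
  ∂[2,3,5] = [3,5] − [2,5] + [2,3].
As a 27×18 matrix over Z this has rank 17, with invariant factors (1,1,1,1,1,1,1,1,1,1,1,1,1,1,1,1,1).

Reading off H_k = ker ∂_k / im ∂_{k+1}:

  H_1: rank ker ∂_1 − rank ∂_2 = (27 − 8) − 17 = 2, and the invariant factors of ∂_2 are all 1, so H_1 ≅ Z^2.

H_1 = Z^2.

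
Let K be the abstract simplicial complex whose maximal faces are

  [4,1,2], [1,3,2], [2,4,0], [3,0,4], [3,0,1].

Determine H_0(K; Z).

H_0 = Z.

We work with the vertex ordering 0 < 1 < 2 < 3 < 4. The simplices of K, each written with vertices in increasing order, are:

  0-simplices (5): [0], [1], [2], [3], [4]
  1-simplices (10): [0,1], [0,2], [0,3], [0,4], [1,2], [1,3], [1,4], [2,3], [2,4], [3,4]
  2-simplices (5): [0,1,3], [0,2,4], [0,3,4], [1,2,3], [1,2,4]

so the chain groups are C_0 ≅ Z^5, C_1 ≅ Z^10, C_2 ≅ Z^5.

∂_1: C_1 → C_0 sends each edge [p,q] (with p < q) to q − p.
As a 5×10 matrix over Z this has rank 4, with invariant factors (1,1,1,1).

∂_2: C_2 → C_1 maps a triangle to the signed sum of its edges. For instance
  ∂[0,1,3] = [1,3] − [0,3] + [0,1],
  ∂[0,2,4] = [2,4] − [0,4] + [0,2].
The resulting 10×5 matrix has rank 5, and its Smith normal form has invariant factors (1,1,1,1,1).

Computing H_k = (kernel of ∂_k) / (image of ∂_{k+1}):

  H_0: rank C_0 − rank ∂_1 = 5 − 4 = 1, and the invariant factors of ∂_1 are all 1, so H_0 = Z.

(K is a triangulation of the Möbius band.)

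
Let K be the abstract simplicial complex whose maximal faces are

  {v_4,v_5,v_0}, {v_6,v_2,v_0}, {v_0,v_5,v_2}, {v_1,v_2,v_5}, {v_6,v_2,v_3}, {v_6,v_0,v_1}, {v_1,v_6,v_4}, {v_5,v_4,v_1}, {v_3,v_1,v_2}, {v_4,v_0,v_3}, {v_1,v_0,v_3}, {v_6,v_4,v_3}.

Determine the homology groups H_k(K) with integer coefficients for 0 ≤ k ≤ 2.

H_0 = Z,  H_1 = Z/2,  H_2 = 0.

Fix the vertex order v_0 < v_1 < v_2 < v_3 < v_4 < v_5 < v_6 and write every simplex with vertices in increasing order. Then dim K = 2 and the simplices of K are:

  0-simplices (7): [v_0], [v_1], [v_2], [v_3], [v_4], [v_5], [v_6]
  1-simplices (18): (18 of them)
  2-simplices (12): (12 of them)

Hence C_0 ≅ Z^7, C_1 ≅ Z^18, C_2 ≅ Z^12.

∂_1: C_1 → C_0 maps an edge to its endpoints' difference, ∂[p,q] = q − p. For instance
  ∂[v_1,v_5] = [v_5] − [v_1].
The resulting 7×18 matrix has rank 6, and its Smith normal form has invariant factors (1,1,1,1,1,1).

The boundary map ∂_2: C_2 → C_1 maps a triangle to the signed sum of its edges. For instance
  ∂[v_0,v_1,v_3] = [v_1,v_3] − [v_0,v_3] + [v_0,v_1],
  ∂[v_0,v_1,v_6] = [v_1,v_6] − [v_0,v_6] + [v_0,v_1].
This gives a 18×12 integer matrix of rank 12; reducing to Smith normal form yields diagonal entries (1,1,1,1,1,1,1,1,1,1,1,2).

Computing H_k = (kernel of ∂_k) / (image of ∂_{k+1}):

  H_0: rank C_0 − rank ∂_1 = 7 − 6 = 1, and the invariant factors of ∂_1 are all 1, so H_0 ≅ Z.
  H_1: rank ker ∂_1 − rank ∂_2 = (18 − 6) − 12 = 0, and ∂_2 has invariant factor 2 > 1, so H_1 ≅ Z/2.
  H_2: rank ker ∂_2 − rank ∂_3 = (12 − 12) − 0 = 0, and there is no ∂_3, so H_2 ≅ 0.

As a check, the Euler characteristic is 7 − 18 + 12 = 1, which agrees with 1 − 0 + 0 = 1.
(K is a triangulation of the real projective plane RP^2.)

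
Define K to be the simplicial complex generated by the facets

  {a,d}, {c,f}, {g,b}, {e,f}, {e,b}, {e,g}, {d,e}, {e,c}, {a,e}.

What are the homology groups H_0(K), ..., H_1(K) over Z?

We work with the vertex ordering a < b < c < d < e < f < g. The simplices of K, each written with vertices in increasing order, are:

  0-simplices (7): a, b, c, d, e, f, g
  1-simplices (9): ad, ae, be, bg, ce, cf, de, ef, eg

giving chain groups C_0 ≅ Z^7, C_1 ≅ Z^9.

Boundary ∂_1: C_1 → C_0 sends each edge [p,q] (with p < q) to q − p.
The resulting 7×9 matrix has rank 6, and its Smith normal form has invariant factors (1,1,1,1,1,1).

From H_k ≅ ker(∂_k) / im(∂_{k+1}) we obtain:

  H_0: rank C_0 − rank ∂_1 = 7 − 6 = 1, and the invariant factors of ∂_1 are all 1, so H_0 ≅ Z.
  H_1: rank ker ∂_1 − rank ∂_2 = (9 − 6) − 0 = 3, and there is no ∂_2, so H_1 ≅ Z^3.

(K is a triangulation of a wedge of 3 circles.)

H_0 ≅ Z,  H_1 ≅ Z^3.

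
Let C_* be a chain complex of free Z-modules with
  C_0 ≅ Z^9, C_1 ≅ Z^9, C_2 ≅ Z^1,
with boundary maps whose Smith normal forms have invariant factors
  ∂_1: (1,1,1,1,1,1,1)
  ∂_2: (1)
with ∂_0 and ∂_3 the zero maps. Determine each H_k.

H_0: b_0 = 9 − 0 − 7 = 2; torsion from ∂_1 factors > 1: none. So H_0 ≅ Z^2.
H_1: b_1 = 9 − 7 − 1 = 1; torsion from ∂_2 factors > 1: none. So H_1 ≅ Z.
H_2: b_2 = 1 − 1 − 0 = 0; torsion from ∂_3 factors > 1: none. So H_2 ≅ 0.

H_0 ≅ Z^2,  H_1 ≅ Z,  H_2 = 0.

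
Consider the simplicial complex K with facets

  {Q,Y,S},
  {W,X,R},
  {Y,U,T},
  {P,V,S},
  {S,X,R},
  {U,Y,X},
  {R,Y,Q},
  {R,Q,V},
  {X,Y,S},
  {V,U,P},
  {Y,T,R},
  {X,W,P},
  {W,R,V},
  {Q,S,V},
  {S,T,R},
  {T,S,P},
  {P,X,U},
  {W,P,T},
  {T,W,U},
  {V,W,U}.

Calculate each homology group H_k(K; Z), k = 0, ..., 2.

We work with the vertex ordering P < Q < R < S < T < U < V < W < X < Y. The simplices of K, each written with vertices in increasing order, are:

  0-simplices (10): P, Q, R, S, T, U, V, W, X, Y
  1-simplices (30): PS, PT, PU, PV, PW, PX, QR, QS, QV, QY, RS, RT, RV, RW, RX, RY, ST, SV, SX, SY, TU, TW, TY, UV, UW, UX, UY, VW, WX, XY
  2-simplices (20): PST, PSV, PTW, PUV, PUX, PWX, QRV, QRY, QSV, QSY, RST, RSX, RTY, RVW, RWX, SXY, TUW, TUY, UVW, UXY

so the chain groups are C_0 ≅ Z^10, C_1 ≅ Z^30, C_2 ≅ Z^20.

The boundary map ∂_1: C_1 → C_0 maps an edge to its endpoints' difference, ∂[p,q] = q − p.
The resulting 10×30 matrix has rank 9, and its Smith normal form has invariant factors (1,1,1,1,1,1,1,1,1).

Boundary ∂_2: C_2 → C_1 sends each 2-simplex [p,q,r] to [q,r] − [p,r] + [p,q]. For instance
  ∂QSV = SV − QV + QS,
  ∂RVW = VW − RW + RV.
The resulting 30×20 matrix has rank 20, and its Smith normal form has invariant factors (1,1,1,1,1,1,1,1,1,1,1,1,1,1,1,1,1,1,1,2).

Reading off H_k = ker ∂_k / im ∂_{k+1}:

  H_0: rank C_0 − rank ∂_1 = 10 − 9 = 1, and the invariant factors of ∂_1 are all 1, so H_0 = Z.
  H_1: rank ker ∂_1 − rank ∂_2 = (30 − 9) − 20 = 1, and ∂_2 has invariant factor 2 > 1, so H_1 = Z ⊕ Z/2Z.
  H_2: rank ker ∂_2 − rank ∂_3 = (20 − 20) − 0 = 0, and there is no ∂_3, so H_2 = 0.

H_0 ≅ Z,  H_1 ≅ Z ⊕ Z/2Z,  H_2 = 0.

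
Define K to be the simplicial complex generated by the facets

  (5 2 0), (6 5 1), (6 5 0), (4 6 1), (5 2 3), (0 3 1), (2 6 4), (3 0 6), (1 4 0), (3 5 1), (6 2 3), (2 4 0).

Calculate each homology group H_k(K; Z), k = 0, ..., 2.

Take the total order 0 < 1 < 2 < 3 < 4 < 5 < 6 on the vertex set. Then K (dimension 2) consists of the simplices:

  0-simplices (7): [0], [1], [2], [3], [4], [5], [6]
  1-simplices (18): [0,1], [0,2], [0,3], [0,4], [0,5], [0,6], [1,3], [1,4], [1,5], [1,6], [2,3], [2,4], [2,5], [2,6], [3,5], [3,6], [4,6], [5,6]
  2-simplices (12): [0,1,3], [0,1,4], [0,2,4], [0,2,5], [0,3,6], [0,5,6], [1,3,5], [1,4,6], [1,5,6], [2,3,5], [2,3,6], [2,4,6]

Hence C_0 ≅ Z^7, C_1 ≅ Z^18, C_2 ≅ Z^12.

Boundary ∂_1: C_1 → C_0 sends each edge [p,q] (with p < q) to q − p.
The 7×18 boundary matrix has rank 6 and Smith normal form diag(1,1,1,1,1,1).

The boundary map ∂_2: C_2 → C_1 acts by ∂[p,q,r] = [q,r] − [p,r] + [p,q]. For instance
  ∂[1,4,6] = [4,6] − [1,6] + [1,4],
  ∂[1,5,6] = [5,6] − [1,6] + [1,5].
The 18×12 boundary matrix has rank 12 and Smith normal form diag(1,1,1,1,1,1,1,1,1,1,1,2).

From H_k ≅ ker(∂_k) / im(∂_{k+1}) we obtain:

  H_0: rank C_0 − rank ∂_1 = 7 − 6 = 1, and the invariant factors of ∂_1 are all 1, so H_0 ≅ Z.
  H_1: rank ker ∂_1 − rank ∂_2 = (18 − 6) − 12 = 0, and ∂_2 has invariant factor 2 > 1, so H_1 ≅ Z_2.
  H_2: rank ker ∂_2 − rank ∂_3 = (12 − 12) − 0 = 0, and there is no ∂_3, so H_2 ≅ 0.

As a check, the Euler characteristic is 7 − 18 + 12 = 1, which agrees with 1 − 0 + 0 = 1.

H_0 ≅ Z,  H_1 ≅ Z_2,  H_2 = 0.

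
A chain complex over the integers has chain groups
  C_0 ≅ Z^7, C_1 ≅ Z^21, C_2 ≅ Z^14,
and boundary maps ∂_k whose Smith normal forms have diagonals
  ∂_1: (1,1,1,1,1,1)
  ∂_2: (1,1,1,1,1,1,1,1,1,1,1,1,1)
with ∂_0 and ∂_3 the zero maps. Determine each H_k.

H_0: b_0 = 7 − 0 − 6 = 1; torsion from ∂_1 factors > 1: none. So H_0 ≅ Z.
H_1: b_1 = 21 − 6 − 13 = 2; torsion from ∂_2 factors > 1: none. So H_1 ≅ Z^2.
H_2: b_2 = 14 − 13 − 0 = 1; torsion from ∂_3 factors > 1: none. So H_2 ≅ Z.

H_0 ≅ Z,  H_1 ≅ Z^2,  H_2 ≅ Z.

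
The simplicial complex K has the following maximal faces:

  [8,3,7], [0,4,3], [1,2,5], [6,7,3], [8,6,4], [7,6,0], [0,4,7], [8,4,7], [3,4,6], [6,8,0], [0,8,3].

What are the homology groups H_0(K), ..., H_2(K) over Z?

We work with the vertex ordering 0 < 1 < 2 < 3 < 4 < 5 < 6 < 7 < 8. The simplices of K, each written with vertices in increasing order, are:

  0-simplices (9): [0], [1], [2], [3], [4], [5], [6], [7], [8]
  1-simplices (18): [0,3], [0,4], [0,6], [0,7], [0,8], [1,2], [1,5], [2,5], [3,4], [3,6], [3,7], [3,8], [4,6], [4,7], [4,8], [6,7], [6,8], [7,8]
  2-simplices (11): [0,3,4], [0,3,8], [0,4,7], [0,6,7], [0,6,8], [1,2,5], [3,4,6], [3,6,7], [3,7,8], [4,6,8], [4,7,8]

Hence C_0 ≅ Z^9, C_1 ≅ Z^18, C_2 ≅ Z^11.

The boundary map ∂_1: C_1 → C_0 sends each edge [p,q] (with p < q) to q − p.
As a 9×18 matrix over Z this has rank 7, with invariant factors (1,1,1,1,1,1,1).

Boundary ∂_2: C_2 → C_1 sends each 2-simplex [p,q,r] to [q,r] − [p,r] + [p,q]. For instance
  ∂[0,3,8] = [3,8] − [0,8] + [0,3],
  ∂[0,3,4] = [3,4] − [0,4] + [0,3].
This gives a 18×11 integer matrix of rank 11; reducing to Smith normal form yields diagonal entries (1,1,1,1,1,1,1,1,1,1,2).

Computing H_k = (kernel of ∂_k) / (image of ∂_{k+1}):

  H_0: rank C_0 − rank ∂_1 = 9 − 7 = 2, and the invariant factors of ∂_1 are all 1, so H_0 = Z^2.
  H_1: rank ker ∂_1 − rank ∂_2 = (18 − 7) − 11 = 0, and ∂_2 has invariant factor 2 > 1, so H_1 = Z/2Z.
  H_2: rank ker ∂_2 − rank ∂_3 = (11 − 11) − 0 = 0, and there is no ∂_3, so H_2 = 0.

As a check, the Euler characteristic is 9 − 18 + 11 = 2, which agrees with 2 − 0 + 0 = 2.

H_0 = Z^2,  H_1 = Z/2Z,  H_2 = 0.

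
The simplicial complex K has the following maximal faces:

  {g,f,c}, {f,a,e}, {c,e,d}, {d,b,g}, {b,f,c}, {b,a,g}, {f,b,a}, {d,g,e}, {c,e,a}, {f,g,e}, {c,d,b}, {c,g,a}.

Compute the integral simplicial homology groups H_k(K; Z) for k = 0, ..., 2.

We work with the vertex ordering a < b < c < d < e < f < g. The simplices of K, each written with vertices in increasing order, are:

  0-simplices (7): a, b, c, d, e, f, g
  1-simplices (18): ab, ac, ae, af, ag, bc, bd, bf, bg, cd, ce, cf, cg, de, dg, ef, eg, fg
  2-simplices (12): abf, abg, ace, acg, aef, bcd, bcf, bdg, cde, cfg, deg, efg

giving chain groups C_0 ≅ Z^7, C_1 ≅ Z^18, C_2 ≅ Z^12.

The boundary map ∂_1: C_1 → C_0 maps an edge to its endpoints' difference, ∂[p,q] = q − p. For instance
  ∂dg = g − d.
This gives a 7×18 integer matrix of rank 6; reducing to Smith normal form yields diagonal entries (1,1,1,1,1,1).

Boundary ∂_2: C_2 → C_1 acts by ∂[p,q,r] = [q,r] − [p,r] + [p,q]. For instance
  ∂bcd = cd − bd + bc,
  ∂cde = de − ce + cd.
This gives a 18×12 integer matrix of rank 12; reducing to Smith normal form yields diagonal entries (1,1,1,1,1,1,1,1,1,1,1,2).

Reading off H_k = ker ∂_k / im ∂_{k+1}:

  H_0: rank C_0 − rank ∂_1 = 7 − 6 = 1, and the invariant factors of ∂_1 are all 1, so H_0 = Z.
  H_1: rank ker ∂_1 − rank ∂_2 = (18 − 6) − 12 = 0, and ∂_2 has invariant factor 2 > 1, so H_1 = Z/2Z.
  H_2: rank ker ∂_2 − rank ∂_3 = (12 − 12) − 0 = 0, and there is no ∂_3, so H_2 = 0.

As a check, the Euler characteristic is 7 − 18 + 12 = 1, which agrees with 1 − 0 + 0 = 1.

H_0 ≅ Z,  H_1 ≅ Z/2Z,  H_2 = 0.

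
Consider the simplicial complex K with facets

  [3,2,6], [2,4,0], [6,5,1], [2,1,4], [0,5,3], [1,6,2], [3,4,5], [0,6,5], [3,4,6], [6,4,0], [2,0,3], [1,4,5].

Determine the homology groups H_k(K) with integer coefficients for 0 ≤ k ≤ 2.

H_0 ≅ Z,  H_1 ≅ Z/2,  H_2 = 0.

K has 7 vertices, 18 edges, 12 triangles.
rank ∂_0 = 0, rank ∂_1 = 6 ⇒ b_0 = 7 − 0 − 6 = 1; all invariant factors of ∂_1 are 1 so no torsion. So H_0 = Z.
rank ∂_1 = 6, rank ∂_2 = 12 ⇒ b_1 = 18 − 6 − 12 = 0; ∂_2 has invariant factor(s) [2] giving torsion. So H_1 = Z/2.
rank ∂_2 = 12, rank ∂_3 = 0 ⇒ b_2 = 12 − 12 − 0 = 0. So H_2 = 0.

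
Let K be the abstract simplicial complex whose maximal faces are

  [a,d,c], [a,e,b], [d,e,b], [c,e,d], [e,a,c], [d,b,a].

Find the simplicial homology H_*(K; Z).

Order the vertices as a < b < c < d < e. Listing each simplex with vertices in this order, K has dimension 2 with simplices:

  0-simplices (5): a, b, c, d, e
  1-simplices (9): ab, ac, ad, ae, bd, be, cd, ce, de
  2-simplices (6): abd, abe, acd, ace, bde, cde

so the chain groups are C_0 ≅ Z^5, C_1 ≅ Z^9, C_2 ≅ Z^6.

Boundary ∂_1: C_1 → C_0 is given by ∂[p,q] = [q] − [p].
The resulting 5×9 matrix has rank 4, and its Smith normal form has invariant factors (1,1,1,1).

The boundary map ∂_2: C_2 → C_1 acts by ∂[p,q,r] = [q,r] − [p,r] + [p,q]. For instance
  ∂abe = be − ae + ab,
  ∂bde = de − be + bd.
This gives a 9×6 integer matrix of rank 5; reducing to Smith normal form yields diagonal entries (1,1,1,1,1).

Now H_k = ker ∂_k / im ∂_{k+1}, so:

  H_0: rank C_0 − rank ∂_1 = 5 − 4 = 1, and the invariant factors of ∂_1 are all 1, so H_0 ≅ Z.
  H_1: rank ker ∂_1 − rank ∂_2 = (9 − 4) − 5 = 0, and the invariant factors of ∂_2 are all 1, so H_1 ≅ 0.
  H_2: rank ker ∂_2 − rank ∂_3 = (6 − 5) − 0 = 1, and there is no ∂_3, so H_2 ≅ Z.

H_0 = Z,  H_1 = 0,  H_2 = Z.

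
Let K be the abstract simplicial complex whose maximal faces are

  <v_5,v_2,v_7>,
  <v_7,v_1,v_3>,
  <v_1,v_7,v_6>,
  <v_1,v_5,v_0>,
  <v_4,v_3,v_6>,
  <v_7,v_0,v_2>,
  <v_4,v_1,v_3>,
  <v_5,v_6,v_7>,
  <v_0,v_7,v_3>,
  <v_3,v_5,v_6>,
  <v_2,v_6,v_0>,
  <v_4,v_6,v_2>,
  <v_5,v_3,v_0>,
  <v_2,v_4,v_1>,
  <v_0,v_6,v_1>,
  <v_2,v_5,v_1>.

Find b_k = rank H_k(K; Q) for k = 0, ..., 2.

Take the total order v_0 < v_1 < v_2 < v_3 < v_4 < v_5 < v_6 < v_7 on the vertex set. Then K (dimension 2) consists of the simplices:

  0-simplices (8): [v_0], [v_1], [v_2], [v_3], [v_4], [v_5], [v_6], [v_7]
  1-simplices (24): (24 of them)
  2-simplices (16): (16 of them)

so the chain groups are C_0 ≅ Z^8, C_1 ≅ Z^24, C_2 ≅ Z^16.

∂_1: C_1 → C_0 sends each edge [p,q] (with p < q) to q − p.
The 8×24 boundary matrix has rank 7 and Smith normal form diag(1,1,1,1,1,1,1).

∂_2: C_2 → C_1 sends each 2-simplex [p,q,r] to [q,r] − [p,r] + [p,q]. For instance
  ∂[v_0,v_3,v_7] = [v_3,v_7] − [v_0,v_7] + [v_0,v_3],
  ∂[v_1,v_2,v_4] = [v_2,v_4] − [v_1,v_4] + [v_1,v_2].
As a 24×16 matrix over Z this has rank 15, with invariant factors (1,1,1,1,1,1,1,1,1,1,1,1,1,1,1).

Computing H_k = (kernel of ∂_k) / (image of ∂_{k+1}):

  H_0: rank C_0 − rank ∂_1 = 8 − 7 = 1, and the invariant factors of ∂_1 are all 1, so H_0 ≅ Z.
  H_1: rank ker ∂_1 − rank ∂_2 = (24 − 7) − 15 = 2, and the invariant factors of ∂_2 are all 1, so H_1 ≅ Z^2.
  H_2: rank ker ∂_2 − rank ∂_3 = (16 − 15) − 0 = 1, and there is no ∂_3, so H_2 ≅ Z.

Hence the Betti numbers are b_0 = 1, b_1 = 2, b_2 = 1.

b_0 = 1, b_1 = 2, b_2 = 1.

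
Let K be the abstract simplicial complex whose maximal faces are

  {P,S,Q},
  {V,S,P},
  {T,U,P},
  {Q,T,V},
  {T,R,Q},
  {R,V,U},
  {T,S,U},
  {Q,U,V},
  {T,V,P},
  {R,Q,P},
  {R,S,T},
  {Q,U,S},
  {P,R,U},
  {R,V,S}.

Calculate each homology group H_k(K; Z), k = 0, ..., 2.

H_0 = Z,  H_1 = Z^2,  H_2 = Z.

Order the vertices as P < Q < R < S < T < U < V. Listing each simplex with vertices in this order, K has dimension 2 with simplices:

  0-simplices (7): P, Q, R, S, T, U, V
  1-simplices (21): PQ, PR, PS, PT, PU, PV, QR, QS, QT, QU, QV, RS, RT, RU, RV, ST, SU, SV, TU, TV, UV
  2-simplices (14): PQR, PQS, PRU, PSV, PTU, PTV, QRT, QSU, QTV, QUV, RST, RSV, RUV, STU

so the chain groups are C_0 ≅ Z^7, C_1 ≅ Z^21, C_2 ≅ Z^14.

The boundary map ∂_1: C_1 → C_0 sends each edge [p,q] (with p < q) to q − p. For instance
  ∂QT = T − Q.
The resulting 7×21 matrix has rank 6, and its Smith normal form has invariant factors (1,1,1,1,1,1).

The boundary map ∂_2: C_2 → C_1 acts by ∂[p,q,r] = [q,r] − [p,r] + [p,q]. For instance
  ∂STU = TU − SU + ST,
  ∂PQR = QR − PR + PQ.
This gives a 21×14 integer matrix of rank 13; reducing to Smith normal form yields diagonal entries (1,1,1,1,1,1,1,1,1,1,1,1,1).

From H_k ≅ ker(∂_k) / im(∂_{k+1}) we obtain:

  H_0: rank C_0 − rank ∂_1 = 7 − 6 = 1, and the invariant factors of ∂_1 are all 1, so H_0 ≅ Z.
  H_1: rank ker ∂_1 − rank ∂_2 = (21 − 6) − 13 = 2, and the invariant factors of ∂_2 are all 1, so H_1 ≅ Z^2.
  H_2: rank ker ∂_2 − rank ∂_3 = (14 − 13) − 0 = 1, and there is no ∂_3, so H_2 ≅ Z.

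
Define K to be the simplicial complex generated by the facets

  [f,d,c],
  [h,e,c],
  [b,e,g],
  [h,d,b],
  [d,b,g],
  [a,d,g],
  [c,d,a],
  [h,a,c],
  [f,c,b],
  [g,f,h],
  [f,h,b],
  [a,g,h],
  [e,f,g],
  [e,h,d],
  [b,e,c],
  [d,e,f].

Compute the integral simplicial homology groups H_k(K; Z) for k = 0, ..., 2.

H_0 = Z,  H_1 = Z^2,  H_2 = Z.

Take the total order a < b < c < d < e < f < g < h on the vertex set. Then K (dimension 2) consists of the simplices:

  0-simplices (8): a, b, c, d, e, f, g, h
  1-simplices (24): ac, ad, ag, ah, bc, bd, be, bf, bg, bh, cd, ce, cf, ch, de, df, dg, dh, ef, eg, eh, fg, fh, gh
  2-simplices (16): acd, ach, adg, agh, bce, bcf, bdg, bdh, beg, bfh, cdf, ceh, def, deh, efg, fgh

giving chain groups C_0 ≅ Z^8, C_1 ≅ Z^24, C_2 ≅ Z^16.

∂_1: C_1 → C_0 is given by ∂[p,q] = [q] − [p].
The 8×24 boundary matrix has rank 7 and Smith normal form diag(1,1,1,1,1,1,1).

Boundary ∂_2: C_2 → C_1 acts by ∂[p,q,r] = [q,r] − [p,r] + [p,q]. For instance
  ∂efg = fg − eg + ef,
  ∂bcf = cf − bf + bc.
The resulting 24×16 matrix has rank 15, and its Smith normal form has invariant factors (1,1,1,1,1,1,1,1,1,1,1,1,1,1,1).

Now H_k = ker ∂_k / im ∂_{k+1}, so:

  H_0: rank C_0 − rank ∂_1 = 8 − 7 = 1, and the invariant factors of ∂_1 are all 1, so H_0 = Z.
  H_1: rank ker ∂_1 − rank ∂_2 = (24 − 7) − 15 = 2, and the invariant factors of ∂_2 are all 1, so H_1 = Z^2.
  H_2: rank ker ∂_2 − rank ∂_3 = (16 − 15) − 0 = 1, and there is no ∂_3, so H_2 = Z.

As a check, the Euler characteristic is 8 − 24 + 16 = 0, which agrees with 1 − 2 + 1 = 0.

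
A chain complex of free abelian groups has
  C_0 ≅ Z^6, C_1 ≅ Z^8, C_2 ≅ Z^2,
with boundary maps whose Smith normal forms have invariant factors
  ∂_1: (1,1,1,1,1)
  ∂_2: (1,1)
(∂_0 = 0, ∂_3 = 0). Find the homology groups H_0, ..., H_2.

H_0 = Z,  H_1 = Z,  H_2 = 0.

H_0: b_0 = 6 − 0 − 5 = 1; torsion from ∂_1 factors > 1: none. So H_0 = Z.
H_1: b_1 = 8 − 5 − 2 = 1; torsion from ∂_2 factors > 1: none. So H_1 = Z.
H_2: b_2 = 2 − 2 − 0 = 0; torsion from ∂_3 factors > 1: none. So H_2 = 0.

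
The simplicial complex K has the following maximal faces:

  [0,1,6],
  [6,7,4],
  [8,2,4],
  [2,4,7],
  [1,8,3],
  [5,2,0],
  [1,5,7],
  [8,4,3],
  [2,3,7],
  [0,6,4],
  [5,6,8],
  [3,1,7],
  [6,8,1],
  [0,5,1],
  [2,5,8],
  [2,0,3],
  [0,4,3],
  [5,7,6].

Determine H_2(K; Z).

K has 9 vertices, 27 edges, 18 triangles.
rank ∂_2 = 18, rank ∂_3 = 0 ⇒ b_2 = 18 − 18 − 0 = 0. So H_2 = 0.

H_2 = 0.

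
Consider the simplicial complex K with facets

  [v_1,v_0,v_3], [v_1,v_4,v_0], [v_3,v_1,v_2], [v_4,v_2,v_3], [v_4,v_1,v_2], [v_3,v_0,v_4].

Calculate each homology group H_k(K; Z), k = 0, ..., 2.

We work with the vertex ordering v_0 < v_1 < v_2 < v_3 < v_4. The simplices of K, each written with vertices in increasing order, are:

  0-simplices (5): [v_0], [v_1], [v_2], [v_3], [v_4]
  1-simplices (9): [v_0,v_1], [v_0,v_3], [v_0,v_4], [v_1,v_2], [v_1,v_3], [v_1,v_4], [v_2,v_3], [v_2,v_4], [v_3,v_4]
  2-simplices (6): [v_0,v_1,v_3], [v_0,v_1,v_4], [v_0,v_3,v_4], [v_1,v_2,v_3], [v_1,v_2,v_4], [v_2,v_3,v_4]

Hence C_0 ≅ Z^5, C_1 ≅ Z^9, C_2 ≅ Z^6.

The boundary map ∂_1: C_1 → C_0 is given by ∂[p,q] = [q] − [p].
This gives a 5×9 integer matrix of rank 4; reducing to Smith normal form yields diagonal entries (1,1,1,1).

Boundary ∂_2: C_2 → C_1 maps a triangle to the signed sum of its edges. For instance
  ∂[v_1,v_2,v_3] = [v_2,v_3] − [v_1,v_3] + [v_1,v_2],
  ∂[v_0,v_1,v_4] = [v_1,v_4] − [v_0,v_4] + [v_0,v_1].
This gives a 9×6 integer matrix of rank 5; reducing to Smith normal form yields diagonal entries (1,1,1,1,1).

From H_k ≅ ker(∂_k) / im(∂_{k+1}) we obtain:

  H_0: rank C_0 − rank ∂_1 = 5 − 4 = 1, and the invariant factors of ∂_1 are all 1, so H_0 ≅ Z.
  H_1: rank ker ∂_1 − rank ∂_2 = (9 − 4) − 5 = 0, and the invariant factors of ∂_2 are all 1, so H_1 ≅ 0.
  H_2: rank ker ∂_2 − rank ∂_3 = (6 − 5) − 0 = 1, and there is no ∂_3, so H_2 ≅ Z.

H_0 ≅ Z,  H_1 = 0,  H_2 ≅ Z.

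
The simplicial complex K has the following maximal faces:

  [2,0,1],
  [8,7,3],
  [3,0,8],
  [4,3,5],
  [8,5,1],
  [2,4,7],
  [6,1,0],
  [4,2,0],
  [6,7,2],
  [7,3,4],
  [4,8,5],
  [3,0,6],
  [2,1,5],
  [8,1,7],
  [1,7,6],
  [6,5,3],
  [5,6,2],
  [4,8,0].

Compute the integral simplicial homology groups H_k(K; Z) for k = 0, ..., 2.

H_0 ≅ Z,  H_1 ≅ Z ⊕ Z/2,  H_2 = 0.

Fix the vertex order 0 < 1 < 2 < 3 < 4 < 5 < 6 < 7 < 8 and write every simplex with vertices in increasing order. Then dim K = 2 and the simplices of K are:

  0-simplices (9): [0], [1], [2], [3], [4], [5], [6], [7], [8]
  1-simplices (27): (27 of them)
  2-simplices (18): [0,1,2], [0,1,6], [0,2,4], [0,3,6], [0,3,8], [0,4,8], [1,2,5], [1,5,8], [1,6,7], [1,7,8], [2,4,7], [2,5,6], [2,6,7], [3,4,5], [3,4,7], [3,5,6], [3,7,8], [4,5,8]

so the chain groups are C_0 ≅ Z^9, C_1 ≅ Z^27, C_2 ≅ Z^18.

The boundary map ∂_1: C_1 → C_0 is given by ∂[p,q] = [q] − [p]. For instance
  ∂[1,2] = [2] − [1].
The 9×27 boundary matrix has rank 8 and Smith normal form diag(1,1,1,1,1,1,1,1).

Boundary ∂_2: C_2 → C_1 maps a triangle to the signed sum of its edges. For instance
  ∂[0,1,6] = [1,6] − [0,6] + [0,1],
  ∂[3,4,7] = [4,7] − [3,7] + [3,4].
The 27×18 boundary matrix has rank 18 and Smith normal form diag(1,1,1,1,1,1,1,1,1,1,1,1,1,1,1,1,1,2).

Computing H_k = (kernel of ∂_k) / (image of ∂_{k+1}):

  H_0: rank C_0 − rank ∂_1 = 9 − 8 = 1, and the invariant factors of ∂_1 are all 1, so H_0 = Z.
  H_1: rank ker ∂_1 − rank ∂_2 = (27 − 8) − 18 = 1, and ∂_2 has invariant factor 2 > 1, so H_1 = Z ⊕ Z/2.
  H_2: rank ker ∂_2 − rank ∂_3 = (18 − 18) − 0 = 0, and there is no ∂_3, so H_2 = 0.

As a check, the Euler characteristic is 9 − 27 + 18 = 0, which agrees with 1 − 1 + 0 = 0.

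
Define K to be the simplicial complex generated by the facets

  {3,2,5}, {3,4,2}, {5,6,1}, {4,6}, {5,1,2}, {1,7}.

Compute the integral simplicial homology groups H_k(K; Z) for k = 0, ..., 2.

H_0 ≅ Z,  H_1 ≅ Z,  H_2 = 0.

Fix the vertex order 1 < 2 < 3 < 4 < 5 < 6 < 7 and write every simplex with vertices in increasing order. Then dim K = 2 and the simplices of K are:

  0-simplices (7): [1], [2], [3], [4], [5], [6], [7]
  1-simplices (11): [1,2], [1,5], [1,6], [1,7], [2,3], [2,4], [2,5], [3,4], [3,5], [4,6], [5,6]
  2-simplices (4): [1,2,5], [1,5,6], [2,3,4], [2,3,5]

giving chain groups C_0 ≅ Z^7, C_1 ≅ Z^11, C_2 ≅ Z^4.

The boundary map ∂_1: C_1 → C_0 is given by ∂[p,q] = [q] − [p]. For instance
  ∂[3,4] = [4] − [3].
This gives a 7×11 integer matrix of rank 6; reducing to Smith normal form yields diagonal entries (1,1,1,1,1,1).

∂_2: C_2 → C_1 acts by ∂[p,q,r] = [q,r] − [p,r] + [p,q]. For instance
  ∂[2,3,5] = [3,5] − [2,5] + [2,3],
  ∂[1,2,5] = [2,5] − [1,5] + [1,2].
The 11×4 boundary matrix has rank 4 and Smith normal form diag(1,1,1,1).

From H_k ≅ ker(∂_k) / im(∂_{k+1}) we obtain:

  H_0: rank C_0 − rank ∂_1 = 7 − 6 = 1, and the invariant factors of ∂_1 are all 1, so H_0 = Z.
  H_1: rank ker ∂_1 − rank ∂_2 = (11 − 6) − 4 = 1, and the invariant factors of ∂_2 are all 1, so H_1 = Z.
  H_2: rank ker ∂_2 − rank ∂_3 = (4 − 4) − 0 = 0, and there is no ∂_3, so H_2 = 0.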